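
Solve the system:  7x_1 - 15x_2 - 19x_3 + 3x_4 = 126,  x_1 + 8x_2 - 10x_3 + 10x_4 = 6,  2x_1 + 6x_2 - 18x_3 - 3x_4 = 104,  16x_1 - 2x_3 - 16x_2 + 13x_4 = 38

Row-reduce the augmented matrix:
R1 ← R1 / (7).
R2 ← R2 − 1·R1.
R3 ← R3 − 2·R1.
R4 ← R4 − 16·R1.
R2 ← R2 / (71/7).
R1 ← R1 + 15/7·R2.
R3 ← R3 − 72/7·R2.
R4 ← R4 − 128/7·R2.
R3 ← R3 / (-368/71).
R1 ← R1 + 302/71·R3.
R2 ← R2 + 51/71·R3.
R4 ← R4 − 3874/71·R3.
R4 ← R4 / (-28317/184).
R1 ← R1 − 2499/184·R4.
R2 ← R2 − 1039/368·R4.
R3 ← R3 − 963/368·R4.
Reading off the reduced rows gives x_1 = 4, x_2 = -1, x_3 = -5, x_4 = -4.

x_1 = 4, x_2 = -1, x_3 = -5, x_4 = -4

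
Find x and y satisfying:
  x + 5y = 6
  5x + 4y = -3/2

From equation 1: x = 6 − 5·y.
Substitute into equation 2 and solve: y = 3/2.
Then x = -3/2.

x = -3/2, y = 3/2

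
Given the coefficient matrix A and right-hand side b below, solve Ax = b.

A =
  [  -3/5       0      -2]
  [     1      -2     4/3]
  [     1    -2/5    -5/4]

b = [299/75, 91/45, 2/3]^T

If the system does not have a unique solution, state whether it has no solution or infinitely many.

x_1 = -11/5, x_2 = -3, x_3 = -4/3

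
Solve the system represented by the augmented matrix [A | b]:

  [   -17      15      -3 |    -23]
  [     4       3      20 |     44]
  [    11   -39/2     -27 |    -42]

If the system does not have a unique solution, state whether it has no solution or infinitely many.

Row-reduce:
R1 ← R1 / (-17).
R2 ← R2 − 4·R1.
R3 ← R3 − 11·R1.
R2 ← R2 / (111/17).
R1 ← R1 + 15/17·R2.
R3 ← R3 + 333/34·R2.
Row 3 reduces to 0 = 1, a contradiction. The system is inconsistent.

no solution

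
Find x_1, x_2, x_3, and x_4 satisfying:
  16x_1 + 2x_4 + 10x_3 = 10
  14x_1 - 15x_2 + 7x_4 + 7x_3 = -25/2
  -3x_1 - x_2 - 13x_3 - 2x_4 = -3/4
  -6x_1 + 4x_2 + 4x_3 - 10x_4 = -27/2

Row-reduce the augmented matrix:
R1 ← R1 / (16).
R2 ← R2 − 14·R1.
R3 ← R3 + 3·R1.
R4 ← R4 + 6·R1.
R2 ← R2 / (-15).
R3 ← R3 + 1·R2.
R4 ← R4 − 4·R2.
R3 ← R3 / (-1321/120).
R1 ← R1 − 5/8·R3.
R2 ← R2 − 7/60·R3.
R4 ← R4 − 437/60·R3.
R4 ← R4 / (-12096/1321).
R1 ← R1 − 17/1321·R4.
R2 ← R2 + 490/1321·R4.
R3 ← R3 − 237/1321·R4.
Reading off the reduced rows gives x_1 = 3/4, x_2 = 2, x_3 = -1/2, x_4 = 3/2.

x_1 = 3/4, x_2 = 2, x_3 = -1/2, x_4 = 3/2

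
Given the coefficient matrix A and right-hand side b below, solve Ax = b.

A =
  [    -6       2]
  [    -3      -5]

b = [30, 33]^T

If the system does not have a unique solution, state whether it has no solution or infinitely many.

Row-reduce the augmented matrix:
R1 ← R1 / (-6).
R2 ← R2 + 3·R1.
R2 ← R2 / (-6).
R1 ← R1 + 1/3·R2.
Reading off the reduced rows gives x_1 = -6, x_2 = -3.

x_1 = -6, x_2 = -3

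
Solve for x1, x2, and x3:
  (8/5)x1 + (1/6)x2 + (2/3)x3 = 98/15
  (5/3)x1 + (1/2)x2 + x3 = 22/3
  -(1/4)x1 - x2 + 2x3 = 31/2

x1 = 2, x2 = -4, x3 = 6

Row-reduce the augmented matrix:
R1 ← R1 / (8/5).
R2 ← R2 − 5/3·R1.
R3 ← R3 + 1/4·R1.
R2 ← R2 / (47/144).
R1 ← R1 − 5/48·R2.
R3 ← R3 + 187/192·R2.
R3 ← R3 / (567/188).
R1 ← R1 − 15/47·R3.
R2 ← R2 − 44/47·R3.
Reading off the reduced rows gives x1 = 2, x2 = -4, x3 = 6.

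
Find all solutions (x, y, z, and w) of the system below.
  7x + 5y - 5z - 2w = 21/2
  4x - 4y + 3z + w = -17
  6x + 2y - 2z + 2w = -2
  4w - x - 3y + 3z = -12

Row-reduce:
R1 ← R1 / (7).
R2 ← R2 − 4·R1.
R3 ← R3 − 6·R1.
R4 ← R4 + 1·R1.
R2 ← R2 / (-48/7).
R1 ← R1 − 5/7·R2.
R3 ← R3 + 16/7·R2.
R4 ← R4 + 16/7·R2.
R3 ← R3 / (1/3).
R1 ← R1 + 5/48·R3.
R2 ← R2 + 41/48·R3.
R4 ← R4 − 1/3·R3.
Row 4 reduces to 0 = 1/2, a contradiction. The system is inconsistent.

no solution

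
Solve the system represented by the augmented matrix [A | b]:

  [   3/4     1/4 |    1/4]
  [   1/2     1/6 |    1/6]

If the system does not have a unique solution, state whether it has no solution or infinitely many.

Row-reduce:
R1 ← R1 / (3/4).
R2 ← R2 − 1/2·R1.
Rank is 1 with 2 unknowns, leaving x_2 free.

infinitely many solutions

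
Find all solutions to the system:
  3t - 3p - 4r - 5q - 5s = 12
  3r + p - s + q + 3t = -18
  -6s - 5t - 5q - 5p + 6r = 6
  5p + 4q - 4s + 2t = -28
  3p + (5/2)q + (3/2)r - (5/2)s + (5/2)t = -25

Row-reduce:
R1 ← R1 / (-3).
R2 ← R2 − 1·R1.
R3 ← R3 + 5·R1.
R4 ← R4 − 5·R1.
R5 ← R5 − 3·R1.
R2 ← R2 / (-2/3).
R1 ← R1 − 5/3·R2.
R3 ← R3 − 10/3·R2.
R4 ← R4 + 13/3·R2.
R5 ← R5 + 5/2·R2.
R3 ← R3 / (21).
R1 ← R1 − 11/2·R3.
R2 ← R2 + 5/2·R3.
R4 ← R4 + 35/2·R3.
R5 ← R5 + 35/4·R3.
R4 ← R4 / (-25/6).
R1 ← R1 + 89/42·R4.
R2 ← R2 − 113/42·R4.
R3 ← R3 + 11/21·R4.
R5 ← R5 + 25/12·R4.
Row 5 reduces to 0 = -2, a contradiction. The system is inconsistent.

no solution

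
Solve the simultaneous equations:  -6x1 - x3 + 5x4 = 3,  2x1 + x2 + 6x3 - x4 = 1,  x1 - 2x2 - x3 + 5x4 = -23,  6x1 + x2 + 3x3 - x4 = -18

x1 = -4, x2 = -1, x3 = 1, x4 = -4

Row-reduce the augmented matrix:
R1 ← R1 / (-6).
R2 ← R2 − 2·R1.
R3 ← R3 − 1·R1.
R4 ← R4 − 6·R1.
R3 ← R3 + 2·R2.
R4 ← R4 − 1·R2.
R3 ← R3 / (61/6).
R1 ← R1 − 1/6·R3.
R2 ← R2 − 17/3·R3.
R4 ← R4 + 11/3·R3.
R4 ← R4 / (361/61).
R1 ← R1 + 58/61·R4.
R2 ← R2 + 203/61·R4.
R3 ← R3 − 43/61·R4.
Reading off the reduced rows gives x1 = -4, x2 = -1, x3 = 1, x4 = -4.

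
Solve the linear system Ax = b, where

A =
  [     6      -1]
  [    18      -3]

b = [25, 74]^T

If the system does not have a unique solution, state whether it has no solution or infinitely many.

Row-reduce:
R1 ← R1 / (6).
R2 ← R2 − 18·R1.
Row 2 reduces to 0 = -1, a contradiction. The system is inconsistent.

no solution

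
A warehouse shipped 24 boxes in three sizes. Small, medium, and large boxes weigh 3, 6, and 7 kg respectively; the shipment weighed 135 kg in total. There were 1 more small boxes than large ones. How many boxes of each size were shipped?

Let s = small boxes, m = medium boxes, l = large boxes.
  l + s + m = 24
  7l + 3s + 6m = 135
  s - l = 1
Row-reduce the augmented matrix:
R2 ← R2 − 3·R1.
R3 ← R3 − 1·R1.
R2 ← R2 / (3).
R1 ← R1 − 1·R2.
R3 ← R3 + 1·R2.
R3 ← R3 / (-2/3).
R1 ← R1 + 1/3·R3.
R2 ← R2 − 4/3·R3.
Reading off the reduced rows gives s = 4, m = 17, l = 3.

small boxes: 4, medium boxes: 17, large boxes: 3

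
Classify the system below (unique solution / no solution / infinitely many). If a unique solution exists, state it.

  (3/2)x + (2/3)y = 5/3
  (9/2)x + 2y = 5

Row-reduce:
R1 ← R1 / (3/2).
R2 ← R2 − 9/2·R1.
Rank is 1 with 2 unknowns, leaving y free.

infinitely many solutions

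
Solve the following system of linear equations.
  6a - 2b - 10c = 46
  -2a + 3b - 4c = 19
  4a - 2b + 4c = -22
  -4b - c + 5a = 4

a = -1, b = -1, c = -5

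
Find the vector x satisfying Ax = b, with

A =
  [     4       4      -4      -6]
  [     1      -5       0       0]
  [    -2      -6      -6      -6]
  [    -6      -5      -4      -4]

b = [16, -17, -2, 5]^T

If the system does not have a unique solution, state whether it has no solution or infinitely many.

x_1 = -2, x_2 = 3, x_3 = 0, x_4 = -2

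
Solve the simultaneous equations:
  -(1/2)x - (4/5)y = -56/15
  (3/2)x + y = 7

From equation 2: y = 7 − 3/2·x.
Substitute into equation 1 and solve: x = 8/3.
Then y = 3.

x = 8/3, y = 3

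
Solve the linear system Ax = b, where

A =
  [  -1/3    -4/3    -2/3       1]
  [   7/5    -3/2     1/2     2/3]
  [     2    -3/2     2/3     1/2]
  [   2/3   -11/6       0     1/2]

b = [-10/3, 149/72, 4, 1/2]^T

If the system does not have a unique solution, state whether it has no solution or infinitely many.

Row-reduce the augmented matrix:
R1 ← R1 / (-1/3).
R2 ← R2 − 7/5·R1.
R3 ← R3 − 2·R1.
R4 ← R4 − 2/3·R1.
R2 ← R2 / (-71/10).
R1 ← R1 − 4·R2.
R3 ← R3 + 19/2·R2.
R4 ← R4 + 9/2·R2.
R3 ← R3 / (-109/426).
R1 ← R1 − 50/71·R3.
R2 ← R2 − 23/71·R3.
R4 ← R4 − 53/426·R3.
R4 ← R4 / (-193/327).
R1 ← R1 + 95/327·R4.
R2 ← R2 + 229/327·R4.
R3 ← R3 − 5/109·R4.
Reading off the reduced rows gives x_1 = 5/2, x_2 = 0, x_3 = 1/4, x_4 = -7/3.

x_1 = 5/2, x_2 = 0, x_3 = 1/4, x_4 = -7/3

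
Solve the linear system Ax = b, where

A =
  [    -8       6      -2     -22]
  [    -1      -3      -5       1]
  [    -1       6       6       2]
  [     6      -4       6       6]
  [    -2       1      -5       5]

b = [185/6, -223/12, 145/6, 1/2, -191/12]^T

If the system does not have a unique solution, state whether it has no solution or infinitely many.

x_1 = -2/3, x_2 = 3/2, x_3 = 11/4, x_4 = -1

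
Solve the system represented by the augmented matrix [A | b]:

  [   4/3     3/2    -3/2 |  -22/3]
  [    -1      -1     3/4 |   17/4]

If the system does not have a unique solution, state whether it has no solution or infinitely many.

infinitely many solutions

Row-reduce:
R1 ← R1 / (4/3).
R2 ← R2 + 1·R1.
R2 ← R2 / (1/8).
R1 ← R1 − 9/8·R2.
Rank is 2 with 3 unknowns, leaving x_3 free.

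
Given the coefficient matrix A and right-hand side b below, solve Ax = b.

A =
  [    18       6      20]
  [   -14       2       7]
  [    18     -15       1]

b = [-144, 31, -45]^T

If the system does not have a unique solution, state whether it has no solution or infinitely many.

x_1 = -4, x_2 = -2, x_3 = -3

Row-reduce the augmented matrix:
R1 ← R1 / (18).
R2 ← R2 + 14·R1.
R3 ← R3 − 18·R1.
R2 ← R2 / (20/3).
R1 ← R1 − 1/3·R2.
R3 ← R3 + 21·R2.
R3 ← R3 / (1041/20).
R1 ← R1 + 1/60·R3.
R2 ← R2 − 203/60·R3.
Reading off the reduced rows gives x_1 = -4, x_2 = -2, x_3 = -3.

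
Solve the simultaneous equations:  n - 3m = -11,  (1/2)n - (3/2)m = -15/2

no solution

Row-reduce:
R1 ← R1 / (-3).
R2 ← R2 + 3/2·R1.
Row 2 reduces to 0 = -2, a contradiction. The system is inconsistent.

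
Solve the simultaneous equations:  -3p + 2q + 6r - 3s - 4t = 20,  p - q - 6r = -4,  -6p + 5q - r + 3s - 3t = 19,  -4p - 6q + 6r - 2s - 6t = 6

Row-reduce:
R1 ← R1 / (-3).
R2 ← R2 − 1·R1.
R3 ← R3 + 6·R1.
R4 ← R4 + 4·R1.
R2 ← R2 / (-1/3).
R1 ← R1 + 2/3·R2.
R3 ← R3 − 1·R2.
R4 ← R4 + 26/3·R2.
R3 ← R3 / (-25).
R1 ← R1 − 6·R3.
R2 ← R2 − 12·R3.
R4 ← R4 − 102·R3.
R4 ← R4 / (1312/25).
R1 ← R1 − 111/25·R4.
R2 ← R2 − 147/25·R4.
R3 ← R3 + 6/25·R4.
Rank is 4 with 5 unknowns, leaving t free.

infinitely many solutions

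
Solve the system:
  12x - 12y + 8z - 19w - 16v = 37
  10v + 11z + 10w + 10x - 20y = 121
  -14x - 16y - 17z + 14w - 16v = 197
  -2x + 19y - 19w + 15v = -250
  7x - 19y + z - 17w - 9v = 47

x = 0, y = -5, z = 1, w = 5, v = -4

Row-reduce the augmented matrix:
R1 ← R1 / (12).
R2 ← R2 − 10·R1.
R3 ← R3 + 14·R1.
R4 ← R4 + 2·R1.
R5 ← R5 − 7·R1.
R2 ← R2 / (-10).
R1 ← R1 + 1·R2.
R3 ← R3 + 30·R2.
R4 ← R4 − 17·R2.
R5 ← R5 + 12·R2.
R3 ← R3 / (-62/3).
R1 ← R1 − 7/30·R3.
R2 ← R2 + 13/30·R3.
R4 ← R4 − 87/10·R3.
R5 ← R5 + 133/15·R3.
R4 ← R4 / (-4437/310).
R1 ← R1 + 3183/620·R4.
R2 ← R2 + 122/155·R4.
R3 ← R3 − 257/62·R4.
R5 ← R5 + 101/620·R4.
R5 ← R5 / (304349/17748).
R1 ← R1 + 45529/5916·R5.
R2 ← R2 + 5105/8874·R5.
R3 ← R3 − 65345/8874·R5.
R4 ← R4 + 2461/4437·R5.
Reading off the reduced rows gives x = 0, y = -5, z = 1, w = 5, v = -4.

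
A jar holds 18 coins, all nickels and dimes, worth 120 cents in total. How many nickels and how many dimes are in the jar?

nickels: 12, dimes: 6

Let n = nickels, d = dimes.
  n + d = 18
  5n + 10d = 120
From equation 1: n = 18 − d.
Substitute into equation 2 and solve: d = 6.
Then n = 12.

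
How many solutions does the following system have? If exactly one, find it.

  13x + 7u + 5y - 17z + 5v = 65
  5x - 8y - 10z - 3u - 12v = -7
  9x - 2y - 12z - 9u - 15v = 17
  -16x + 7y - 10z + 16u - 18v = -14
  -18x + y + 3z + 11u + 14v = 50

Row-reduce the augmented matrix:
R1 ← R1 / (13).
R2 ← R2 − 5·R1.
R3 ← R3 − 9·R1.
R4 ← R4 + 16·R1.
R5 ← R5 + 18·R1.
R2 ← R2 / (-129/13).
R1 ← R1 − 5/13·R2.
R3 ← R3 + 71/13·R2.
R4 ← R4 − 171/13·R2.
R5 ← R5 − 103/13·R2.
R3 ← R3 / (72/43).
R1 ← R1 + 62/43·R3.
R2 ← R2 − 15/43·R3.
R4 ← R4 + 1527/43·R3.
R5 ← R5 + 1002/43·R3.
R4 ← R4 / (-7565/36).
R1 ← R1 + 481/54·R4.
R2 ← R2 − 101/36·R4.
R3 ← R3 + 691/108·R4.
R5 ← R5 + 2393/18·R4.
R5 ← R5 / (356861/15130).
R1 ← R1 − 69827/45390·R5.
R2 ← R2 − 1442/7565·R5.
R3 ← R3 − 32828/22695·R5.
R4 ← R4 − 18671/15130·R5.
Reading off the reduced rows gives x = -3, y = 2, z = -6, u = -4, v = 4.

x = -3, y = 2, z = -6, u = -4, v = 4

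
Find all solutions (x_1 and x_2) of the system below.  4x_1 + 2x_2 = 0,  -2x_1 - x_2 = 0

Row-reduce:
R1 ← R1 / (4).
R2 ← R2 + 2·R1.
Rank is 1 with 2 unknowns, leaving x_2 free.

infinitely many solutions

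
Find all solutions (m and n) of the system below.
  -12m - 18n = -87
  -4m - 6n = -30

no solution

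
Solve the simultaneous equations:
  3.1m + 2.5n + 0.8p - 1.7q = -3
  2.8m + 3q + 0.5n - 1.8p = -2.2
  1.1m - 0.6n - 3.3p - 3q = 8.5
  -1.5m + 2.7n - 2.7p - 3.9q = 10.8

m = -1, n = 0, p = -2, q = -1

Row-reduce the augmented matrix:
R1 ← R1 / (31/10).
R2 ← R2 − 14/5·R1.
R3 ← R3 − 11/10·R1.
R4 ← R4 + 3/2·R1.
R2 ← R2 / (-109/62).
R1 ← R1 − 25/31·R2.
R3 ← R3 + 461/310·R2.
R4 ← R4 − 606/155·R2.
R3 ← R3 / (-7903/5450).
R1 ← R1 + 98/109·R3.
R2 ← R2 − 782/545·R3.
R4 ← R4 + 43179/5450·R3.
R4 ← R4 / (445047/11290).
R1 ← R1 − 6093/1129·R4.
R2 ← R2 + 9876/1129·R4.
R3 ← R3 − 4853/1129·R4.
Reading off the reduced rows gives m = -1, n = 0, p = -2, q = -1.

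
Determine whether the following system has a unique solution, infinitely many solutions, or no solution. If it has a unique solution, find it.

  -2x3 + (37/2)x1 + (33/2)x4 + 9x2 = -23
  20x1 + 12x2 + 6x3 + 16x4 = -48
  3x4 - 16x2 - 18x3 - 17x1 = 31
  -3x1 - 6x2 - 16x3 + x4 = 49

Row-reduce:
R1 ← R1 / (37/2).
R2 ← R2 − 20·R1.
R3 ← R3 + 17·R1.
R4 ← R4 + 3·R1.
R2 ← R2 / (84/37).
R1 ← R1 − 18/37·R2.
R3 ← R3 + 286/37·R2.
R4 ← R4 + 168/37·R2.
R3 ← R3 / (167/21).
R1 ← R1 + 13/7·R3.
R2 ← R2 − 151/42·R3.
Row 4 reduces to 0 = -1, a contradiction. The system is inconsistent.

no solution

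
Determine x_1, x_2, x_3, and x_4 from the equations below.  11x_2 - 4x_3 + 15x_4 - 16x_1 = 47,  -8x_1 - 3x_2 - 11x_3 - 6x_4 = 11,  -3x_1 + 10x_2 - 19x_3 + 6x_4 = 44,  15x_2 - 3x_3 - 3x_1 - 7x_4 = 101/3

x_1 = -1, x_2 = 2, x_3 = -1, x_4 = 1/3

Row-reduce the augmented matrix:
R1 ← R1 / (-16).
R2 ← R2 + 8·R1.
R3 ← R3 + 3·R1.
R4 ← R4 + 3·R1.
R2 ← R2 / (-17/2).
R1 ← R1 + 11/16·R2.
R3 ← R3 − 127/16·R2.
R4 ← R4 − 207/16·R2.
R3 ← R3 / (-3625/136).
R1 ← R1 − 133/136·R3.
R2 ← R2 − 18/17·R3.
R4 ← R4 + 2169/136·R3.
R4 ← R4 / (-89626/3625).
R1 ← R1 + 693/3625·R4.
R2 ← R2 − 4401/3625·R4.
R3 ← R3 − 1281/3625·R4.
Reading off the reduced rows gives x_1 = -1, x_2 = 2, x_3 = -1, x_4 = 1/3.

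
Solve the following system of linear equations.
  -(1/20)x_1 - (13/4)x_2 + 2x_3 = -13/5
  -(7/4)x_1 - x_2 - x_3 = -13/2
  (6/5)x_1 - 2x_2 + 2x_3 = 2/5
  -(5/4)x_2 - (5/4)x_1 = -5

no solution

Row-reduce:
R1 ← R1 / (-1/20).
R2 ← R2 + 7/4·R1.
R3 ← R3 − 6/5·R1.
R4 ← R4 + 5/4·R1.
R2 ← R2 / (451/4).
R1 ← R1 − 65·R2.
R3 ← R3 + 80·R2.
R4 ← R4 − 80·R2.
R3 ← R3 / (-170/451).
R1 ← R1 − 420/451·R3.
R2 ← R2 + 284/451·R3.
R4 ← R4 − 170/451·R3.
Row 4 reduces to 0 = -2, a contradiction. The system is inconsistent.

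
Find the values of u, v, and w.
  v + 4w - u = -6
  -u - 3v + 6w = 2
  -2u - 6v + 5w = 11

Row-reduce the augmented matrix:
R1 ← R1 / (-1).
R2 ← R2 + 1·R1.
R3 ← R3 + 2·R1.
R2 ← R2 / (-4).
R1 ← R1 + 1·R2.
R3 ← R3 + 8·R2.
R3 ← R3 / (-7).
R1 ← R1 + 9/2·R3.
R2 ← R2 + 1/2·R3.
Reading off the reduced rows gives u = -1/2, v = -5/2, w = -1.

u = -1/2, v = -5/2, w = -1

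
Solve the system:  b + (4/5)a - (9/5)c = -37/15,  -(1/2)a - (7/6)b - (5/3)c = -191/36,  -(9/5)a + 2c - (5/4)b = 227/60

a = -3/2, b = 7/3, c = 2

Row-reduce the augmented matrix:
R1 ← R1 / (4/5).
R2 ← R2 + 1/2·R1.
R3 ← R3 + 9/5·R1.
R2 ← R2 / (-13/24).
R1 ← R1 − 5/4·R2.
R3 ← R3 − 1·R2.
R3 ← R3 / (-1873/260).
R1 ← R1 + 113/13·R3.
R2 ← R2 − 67/13·R3.
Reading off the reduced rows gives a = -3/2, b = 7/3, c = 2.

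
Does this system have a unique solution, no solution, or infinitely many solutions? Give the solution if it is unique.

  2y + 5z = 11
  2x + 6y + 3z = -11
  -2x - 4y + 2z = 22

Row-reduce:
Swap R1 and R2.
R1 ← R1 / (2).
R3 ← R3 + 2·R1.
R2 ← R2 / (2).
R1 ← R1 − 3·R2.
R3 ← R3 − 2·R2.
Rank is 2 with 3 unknowns, leaving z free.

infinitely many solutions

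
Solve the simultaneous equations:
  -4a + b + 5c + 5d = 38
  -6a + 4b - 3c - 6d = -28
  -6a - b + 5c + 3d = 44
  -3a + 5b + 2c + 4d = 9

Row-reduce the augmented matrix:
R1 ← R1 / (-4).
R2 ← R2 + 6·R1.
R3 ← R3 + 6·R1.
R4 ← R4 + 3·R1.
R2 ← R2 / (5/2).
R1 ← R1 + 1/4·R2.
R3 ← R3 + 5/2·R2.
R4 ← R4 − 17/4·R2.
R3 ← R3 / (-13).
R1 ← R1 + 23/10·R3.
R2 ← R2 + 21/5·R3.
R4 ← R4 − 161/10·R3.
R4 ← R4 / (59/65).
R1 ← R1 − 38/65·R4.
R2 ← R2 − 27/65·R4.
R3 ← R3 − 18/13·R4.
Reading off the reduced rows gives a = -3, b = -4, c = 2, d = 4.

a = -3, b = -4, c = 2, d = 4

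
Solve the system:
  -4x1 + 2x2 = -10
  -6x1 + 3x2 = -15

infinitely many solutions

Row-reduce:
R1 ← R1 / (-4).
R2 ← R2 + 6·R1.
Rank is 1 with 2 unknowns, leaving x2 free.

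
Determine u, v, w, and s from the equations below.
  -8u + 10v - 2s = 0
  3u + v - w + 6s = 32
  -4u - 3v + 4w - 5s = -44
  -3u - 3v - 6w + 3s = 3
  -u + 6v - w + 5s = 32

Row-reduce the augmented matrix:
R1 ← R1 / (-8).
R2 ← R2 − 3·R1.
R3 ← R3 + 4·R1.
R4 ← R4 + 3·R1.
R5 ← R5 + 1·R1.
R2 ← R2 / (19/4).
R1 ← R1 + 5/4·R2.
R3 ← R3 + 8·R2.
R4 ← R4 + 27/4·R2.
R5 ← R5 − 19/4·R2.
R3 ← R3 / (44/19).
R1 ← R1 + 5/19·R3.
R2 ← R2 + 4/19·R3.
R4 ← R4 + 141/19·R3.
R4 ← R4 / (294/11).
R1 ← R1 − 24/11·R4.
R2 ← R2 − 17/11·R4.
R3 ← R3 − 23/11·R4.
R5 reduces to 0 = 0, so the extra equation is consistent.
Reading off the reduced rows gives u = 3, v = 3, w = -2, s = 3.

u = 3, v = 3, w = -2, s = 3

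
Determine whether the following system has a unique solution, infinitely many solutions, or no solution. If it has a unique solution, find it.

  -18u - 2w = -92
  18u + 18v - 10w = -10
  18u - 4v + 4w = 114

Row-reduce the augmented matrix:
R1 ← R1 / (-18).
R2 ← R2 − 18·R1.
R3 ← R3 − 18·R1.
R2 ← R2 / (18).
R3 ← R3 + 4·R2.
R3 ← R3 / (-2/3).
R1 ← R1 − 1/9·R3.
R2 ← R2 + 2/3·R3.
Reading off the reduced rows gives u = 5, v = -5, w = 1.

u = 5, v = -5, w = 1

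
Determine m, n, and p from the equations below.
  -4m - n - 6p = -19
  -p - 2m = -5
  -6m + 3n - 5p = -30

Row-reduce the augmented matrix:
R1 ← R1 / (-4).
R2 ← R2 + 2·R1.
R3 ← R3 + 6·R1.
R2 ← R2 / (1/2).
R1 ← R1 − 1/4·R2.
R3 ← R3 − 9/2·R2.
R3 ← R3 / (-14).
R1 ← R1 − 1/2·R3.
R2 ← R2 − 4·R3.
Reading off the reduced rows gives m = 1, n = -3, p = 3.

m = 1, n = -3, p = 3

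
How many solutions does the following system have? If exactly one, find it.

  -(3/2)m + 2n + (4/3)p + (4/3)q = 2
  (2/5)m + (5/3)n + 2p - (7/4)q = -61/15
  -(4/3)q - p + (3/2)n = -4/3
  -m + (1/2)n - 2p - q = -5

m = 4, n = 2, p = -1, q = 4

Row-reduce the augmented matrix:
R1 ← R1 / (-3/2).
R2 ← R2 − 2/5·R1.
R4 ← R4 + 1·R1.
R2 ← R2 / (11/5).
R1 ← R1 + 4/3·R2.
R3 ← R3 − 3/2·R2.
R4 ← R4 + 5/6·R2.
R3 ← R3 / (-86/33).
R1 ← R1 − 160/297·R3.
R2 ← R2 − 106/99·R3.
R4 ← R4 + 593/297·R3.
R4 ← R4 / (-39455/18576).
R1 ← R1 + 2105/1161·R4.
R2 ← R2 + 2449/3096·R4.
R3 ← R3 − 101/688·R4.
Reading off the reduced rows gives m = 4, n = 2, p = -1, q = 4.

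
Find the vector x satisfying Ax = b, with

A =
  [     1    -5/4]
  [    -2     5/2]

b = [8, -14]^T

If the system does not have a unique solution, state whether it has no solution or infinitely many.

no solution

Row-reduce:
R2 ← R2 + 2·R1.
Row 2 reduces to 0 = 2, a contradiction. The system is inconsistent.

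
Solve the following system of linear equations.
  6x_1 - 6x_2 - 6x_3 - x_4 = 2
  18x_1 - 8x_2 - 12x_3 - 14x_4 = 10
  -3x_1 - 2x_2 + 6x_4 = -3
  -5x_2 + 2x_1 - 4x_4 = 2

infinitely many solutions

Row-reduce:
R1 ← R1 / (6).
R2 ← R2 − 18·R1.
R3 ← R3 + 3·R1.
R4 ← R4 − 2·R1.
R2 ← R2 / (10).
R1 ← R1 + 1·R2.
R3 ← R3 + 5·R2.
R4 ← R4 + 3·R2.
Swap R3 and R4.
R3 ← R3 / (19/5).
R1 ← R1 + 2/5·R3.
R2 ← R2 − 3/5·R3.
Rank is 3 with 4 unknowns, leaving x_4 free.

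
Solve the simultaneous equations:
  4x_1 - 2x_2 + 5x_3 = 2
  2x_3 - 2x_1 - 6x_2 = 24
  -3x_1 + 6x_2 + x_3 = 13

x_1 = -5, x_2 = -1, x_3 = 4

Row-reduce the augmented matrix:
R1 ← R1 / (4).
R2 ← R2 + 2·R1.
R3 ← R3 + 3·R1.
R2 ← R2 / (-7).
R1 ← R1 + 1/2·R2.
R3 ← R3 − 9/2·R2.
R3 ← R3 / (107/14).
R1 ← R1 − 13/14·R3.
R2 ← R2 + 9/14·R3.
Reading off the reduced rows gives x_1 = -5, x_2 = -1, x_3 = 4.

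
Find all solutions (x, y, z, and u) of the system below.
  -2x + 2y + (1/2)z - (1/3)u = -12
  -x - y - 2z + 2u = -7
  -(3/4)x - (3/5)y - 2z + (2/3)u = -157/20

Row-reduce:
R1 ← R1 / (-2).
R2 ← R2 + 1·R1.
R3 ← R3 + 3/4·R1.
R2 ← R2 / (-2).
R1 ← R1 + 1·R2.
R3 ← R3 + 27/20·R2.
R3 ← R3 / (-107/160).
R1 ← R1 − 7/8·R3.
R2 ← R2 − 9/8·R3.
Rank is 3 with 4 unknowns, leaving u free.

infinitely many solutions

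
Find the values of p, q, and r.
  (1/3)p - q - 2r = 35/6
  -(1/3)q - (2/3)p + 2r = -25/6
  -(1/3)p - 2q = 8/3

Row-reduce the augmented matrix:
R1 ← R1 / (1/3).
R2 ← R2 + 2/3·R1.
R3 ← R3 + 1/3·R1.
R2 ← R2 / (-7/3).
R1 ← R1 + 3·R2.
R3 ← R3 + 3·R2.
R3 ← R3 / (4/7).
R1 ← R1 + 24/7·R3.
R2 ← R2 − 6/7·R3.
Reading off the reduced rows gives p = 1, q = -3/2, r = -2.

p = 1, q = -3/2, r = -2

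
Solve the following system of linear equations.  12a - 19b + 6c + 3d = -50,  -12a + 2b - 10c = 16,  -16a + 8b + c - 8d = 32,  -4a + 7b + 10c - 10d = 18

Row-reduce the augmented matrix:
R1 ← R1 / (12).
R2 ← R2 + 12·R1.
R3 ← R3 + 16·R1.
R4 ← R4 + 4·R1.
R2 ← R2 / (-17).
R1 ← R1 + 19/12·R2.
R3 ← R3 + 52/3·R2.
R4 ← R4 − 2/3·R2.
R3 ← R3 / (667/51).
R1 ← R1 − 89/102·R3.
R2 ← R2 − 4/17·R3.
R4 ← R4 − 604/51·R3.
R4 ← R4 / (-1661/667).
R1 ← R1 − 589/1334·R4.
R2 ← R2 + 33/667·R4.
R3 ← R3 + 360/667·R4.
Reading off the reduced rows gives a = -1, b = 2, c = 0, d = 0.

a = -1, b = 2, c = 0, d = 0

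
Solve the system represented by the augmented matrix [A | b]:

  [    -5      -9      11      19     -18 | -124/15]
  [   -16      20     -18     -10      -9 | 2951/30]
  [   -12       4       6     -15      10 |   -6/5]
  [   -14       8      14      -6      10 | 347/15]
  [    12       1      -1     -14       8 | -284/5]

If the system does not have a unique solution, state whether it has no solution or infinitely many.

x_1 = -8/3, x_2 = 14/5, x_3 = -12/5, x_4 = 3, x_5 = 3/2

Row-reduce the augmented matrix:
R1 ← R1 / (-5).
R2 ← R2 + 16·R1.
R3 ← R3 + 12·R1.
R4 ← R4 + 14·R1.
R5 ← R5 − 12·R1.
R2 ← R2 / (244/5).
R1 ← R1 − 9/5·R2.
R3 ← R3 − 128/5·R2.
R4 ← R4 − 166/5·R2.
R5 ← R5 + 103/5·R2.
R3 ← R3 / (458/61).
R1 ← R1 + 29/122·R3.
R2 ← R2 + 133/122·R3.
R4 ← R4 − 1183/61·R3.
R5 ← R5 − 359/122·R3.
R4 ← R4 / (22699/458).
R1 ← R1 + 1769/916·R4.
R2 ← R2 + 4449/916·R4.
R3 ← R3 + 1431/458·R4.
R5 ← R5 − 9991/916·R4.
R5 ← R5 / (-717731/45398).
R1 ← R1 − 43637/45398·R5.
R2 ← R2 − 15538/22699·R5.
R3 ← R3 − 40945/45398·R5.
R4 ← R4 + 20255/22699·R5.
Reading off the reduced rows gives x_1 = -8/3, x_2 = 14/5, x_3 = -12/5, x_4 = 3, x_5 = 3/2.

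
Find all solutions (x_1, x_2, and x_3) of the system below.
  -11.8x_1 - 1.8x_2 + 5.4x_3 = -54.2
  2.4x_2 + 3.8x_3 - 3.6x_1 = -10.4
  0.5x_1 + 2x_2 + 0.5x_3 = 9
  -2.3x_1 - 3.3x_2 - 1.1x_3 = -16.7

x_1 = 2, x_2 = 5, x_3 = -4

Row-reduce the augmented matrix:
R1 ← R1 / (-59/5).
R2 ← R2 + 18/5·R1.
R3 ← R3 − 1/2·R1.
R4 ← R4 + 23/10·R1.
R2 ← R2 / (174/59).
R1 ← R1 − 9/59·R2.
R3 ← R3 − 227/118·R2.
R4 ← R4 + 174/59·R2.
R3 ← R3 / (-235/348).
R1 ← R1 + 33/58·R3.
R2 ← R2 − 127/174·R3.
R4 reduces to 0 = 0, so the extra equation is consistent.
Reading off the reduced rows gives x_1 = 2, x_2 = 5, x_3 = -4.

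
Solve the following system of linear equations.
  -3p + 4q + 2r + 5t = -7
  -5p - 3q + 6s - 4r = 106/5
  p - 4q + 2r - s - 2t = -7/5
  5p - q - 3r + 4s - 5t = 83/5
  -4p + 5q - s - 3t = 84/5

Row-reduce the augmented matrix:
R1 ← R1 / (-3).
R2 ← R2 + 5·R1.
R3 ← R3 − 1·R1.
R4 ← R4 − 5·R1.
R5 ← R5 + 4·R1.
R2 ← R2 / (-29/3).
R1 ← R1 + 4/3·R2.
R3 ← R3 + 8/3·R2.
R4 ← R4 − 17/3·R2.
R5 ← R5 + 1/3·R2.
R3 ← R3 / (136/29).
R1 ← R1 − 10/29·R3.
R2 ← R2 − 22/29·R3.
R4 ← R4 + 115/29·R3.
R5 ← R5 + 70/29·R3.
R4 ← R4 / (717/136).
R1 ← R1 + 43/68·R4.
R2 ← R2 + 13/68·R4.
R3 ← R3 + 77/136·R4.
R5 ← R5 + 175/68·R4.
R5 ← R5 / (-1987/239).
R1 ← R1 + 155/239·R5.
R2 ← R2 − 131/239·R5.
R3 ← R3 − 103/239·R5.
R4 ← R4 − 5/239·R5.
Reading off the reduced rows gives p = -8/5, q = 4/5, r = 0, s = 13/5, t = -3.

p = -8/5, q = 4/5, r = 0, s = 13/5, t = -3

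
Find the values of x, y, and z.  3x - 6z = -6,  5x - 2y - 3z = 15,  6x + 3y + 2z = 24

x = 4, y = -2, z = 3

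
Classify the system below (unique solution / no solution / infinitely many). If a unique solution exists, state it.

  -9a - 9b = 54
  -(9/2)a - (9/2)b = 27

infinitely many solutions

Row-reduce:
R1 ← R1 / (-9).
R2 ← R2 + 9/2·R1.
Rank is 1 with 2 unknowns, leaving b free.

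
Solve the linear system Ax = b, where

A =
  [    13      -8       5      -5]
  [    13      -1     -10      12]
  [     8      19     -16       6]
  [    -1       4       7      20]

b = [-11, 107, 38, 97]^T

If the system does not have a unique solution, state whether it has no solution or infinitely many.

Row-reduce the augmented matrix:
R1 ← R1 / (13).
R2 ← R2 − 13·R1.
R3 ← R3 − 8·R1.
R4 ← R4 + 1·R1.
R2 ← R2 / (7).
R1 ← R1 + 8/13·R2.
R3 ← R3 − 311/13·R2.
R4 ← R4 − 44/13·R2.
R3 ← R3 / (2929/91).
R1 ← R1 + 85/91·R3.
R2 ← R2 + 15/7·R3.
R4 ← R4 − 1332/91·R3.
R4 ← R4 / (98675/2929).
R1 ← R1 + 916/2929·R4.
R2 ← R2 + 2446/2929·R4.
R3 ← R3 + 4461/2929·R4.
Reading off the reduced rows gives x_1 = 1, x_2 = -2, x_3 = -2, x_4 = 6.

x_1 = 1, x_2 = -2, x_3 = -2, x_4 = 6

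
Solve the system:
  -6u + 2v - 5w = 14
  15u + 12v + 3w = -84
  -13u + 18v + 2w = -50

Row-reduce the augmented matrix:
R1 ← R1 / (-6).
R2 ← R2 − 15·R1.
R3 ← R3 + 13·R1.
R2 ← R2 / (17).
R1 ← R1 + 1/3·R2.
R3 ← R3 − 41/3·R2.
R3 ← R3 / (348/17).
R1 ← R1 − 11/17·R3.
R2 ← R2 + 19/34·R3.
Reading off the reduced rows gives u = -2, v = -4, w = -2.

u = -2, v = -4, w = -2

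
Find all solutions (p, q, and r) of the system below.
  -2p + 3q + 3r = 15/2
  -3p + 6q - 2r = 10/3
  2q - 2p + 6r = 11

p = -1, q = 1/2, r = 4/3

Row-reduce the augmented matrix:
R1 ← R1 / (-2).
R2 ← R2 + 3·R1.
R3 ← R3 + 2·R1.
R2 ← R2 / (3/2).
R1 ← R1 + 3/2·R2.
R3 ← R3 + 1·R2.
R3 ← R3 / (-4/3).
R1 ← R1 + 8·R3.
R2 ← R2 + 13/3·R3.
Reading off the reduced rows gives p = -1, q = 1/2, r = 4/3.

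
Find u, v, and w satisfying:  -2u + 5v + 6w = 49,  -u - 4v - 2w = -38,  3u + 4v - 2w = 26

u = 6, v = 5, w = 6

Row-reduce the augmented matrix:
R1 ← R1 / (-2).
R2 ← R2 + 1·R1.
R3 ← R3 − 3·R1.
R2 ← R2 / (-13/2).
R1 ← R1 + 5/2·R2.
R3 ← R3 − 23/2·R2.
R3 ← R3 / (-24/13).
R1 ← R1 + 14/13·R3.
R2 ← R2 − 10/13·R3.
Reading off the reduced rows gives u = 6, v = 5, w = 6.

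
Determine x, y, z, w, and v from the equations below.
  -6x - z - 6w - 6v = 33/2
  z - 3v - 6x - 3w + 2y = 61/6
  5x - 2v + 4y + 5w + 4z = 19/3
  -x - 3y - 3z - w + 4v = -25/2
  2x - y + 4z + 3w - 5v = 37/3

Row-reduce the augmented matrix:
R1 ← R1 / (-6).
R2 ← R2 + 6·R1.
R3 ← R3 − 5·R1.
R4 ← R4 + 1·R1.
R5 ← R5 − 2·R1.
R2 ← R2 / (2).
R3 ← R3 − 4·R2.
R4 ← R4 + 3·R2.
R5 ← R5 + 1·R2.
R3 ← R3 / (-5/6).
R1 ← R1 − 1/6·R3.
R2 ← R2 − 1·R3.
R4 ← R4 − 1/6·R3.
R5 ← R5 − 14/3·R3.
R4 ← R4 / (33/10).
R1 ← R1 + 1/5·R4.
R2 ← R2 + 57/10·R4.
R3 ← R3 − 36/5·R4.
R5 ← R5 + 311/10·R4.
R5 ← R5 / (-146/11).
R1 ← R1 + 13/11·R5.
R2 ← R2 + 24/11·R5.
R3 ← R3 − 6/11·R5.
R4 ← R4 − 23/11·R5.
Reading off the reduced rows gives x = 1/3, y = 1/3, z = 3/2, w = -4/3, v = -2.

x = 1/3, y = 1/3, z = 3/2, w = -4/3, v = -2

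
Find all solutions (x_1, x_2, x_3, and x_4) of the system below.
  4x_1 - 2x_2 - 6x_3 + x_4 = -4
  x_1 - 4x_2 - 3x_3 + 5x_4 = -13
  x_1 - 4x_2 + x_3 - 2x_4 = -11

Row-reduce:
R1 ← R1 / (4).
R2 ← R2 − 1·R1.
R3 ← R3 − 1·R1.
R2 ← R2 / (-7/2).
R1 ← R1 + 1/2·R2.
R3 ← R3 + 7/2·R2.
R3 ← R3 / (4).
R1 ← R1 + 9/7·R3.
R2 ← R2 − 3/7·R3.
Rank is 3 with 4 unknowns, leaving x_4 free.

infinitely many solutions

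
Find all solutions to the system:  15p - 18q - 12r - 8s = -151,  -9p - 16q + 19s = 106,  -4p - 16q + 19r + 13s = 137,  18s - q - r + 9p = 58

p = -3, q = 1, r = 4, s = 5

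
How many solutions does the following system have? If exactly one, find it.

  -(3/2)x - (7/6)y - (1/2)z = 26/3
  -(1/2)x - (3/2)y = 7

infinitely many solutions

Row-reduce:
R1 ← R1 / (-3/2).
R2 ← R2 + 1/2·R1.
R2 ← R2 / (-10/9).
R1 ← R1 − 7/9·R2.
Rank is 2 with 3 unknowns, leaving z free.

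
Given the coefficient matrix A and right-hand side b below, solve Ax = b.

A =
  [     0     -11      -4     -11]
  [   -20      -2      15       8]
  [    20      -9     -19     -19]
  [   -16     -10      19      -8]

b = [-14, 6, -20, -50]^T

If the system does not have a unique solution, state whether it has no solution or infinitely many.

Row-reduce:
Swap R1 and R2.
R1 ← R1 / (-20).
R3 ← R3 − 20·R1.
R4 ← R4 + 16·R1.
R2 ← R2 / (-11).
R1 ← R1 − 1/10·R2.
R3 ← R3 + 11·R2.
R4 ← R4 + 42/5·R2.
Swap R3 and R4.
R3 ← R3 / (553/55).
R1 ← R1 + 173/220·R3.
R2 ← R2 − 4/11·R3.
Rank is 3 with 4 unknowns, leaving x_4 free.

infinitely many solutions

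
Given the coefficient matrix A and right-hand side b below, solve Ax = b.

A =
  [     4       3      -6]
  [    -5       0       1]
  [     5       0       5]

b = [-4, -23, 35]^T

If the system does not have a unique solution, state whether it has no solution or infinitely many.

Row-reduce the augmented matrix:
R1 ← R1 / (4).
R2 ← R2 + 5·R1.
R3 ← R3 − 5·R1.
R2 ← R2 / (15/4).
R1 ← R1 − 3/4·R2.
R3 ← R3 + 15/4·R2.
R3 ← R3 / (6).
R1 ← R1 + 1/5·R3.
R2 ← R2 + 26/15·R3.
Reading off the reduced rows gives x_1 = 5, x_2 = -4, x_3 = 2.

x_1 = 5, x_2 = -4, x_3 = 2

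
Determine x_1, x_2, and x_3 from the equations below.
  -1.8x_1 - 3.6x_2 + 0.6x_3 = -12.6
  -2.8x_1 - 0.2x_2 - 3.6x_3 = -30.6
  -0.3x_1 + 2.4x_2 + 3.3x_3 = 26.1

x_1 = 3, x_2 = 3, x_3 = 6

Row-reduce the augmented matrix:
R1 ← R1 / (-9/5).
R2 ← R2 + 14/5·R1.
R3 ← R3 + 3/10·R1.
R2 ← R2 / (27/5).
R1 ← R1 − 2·R2.
R3 ← R3 − 3·R2.
R3 ← R3 / (772/135).
R1 ← R1 − 109/81·R3.
R2 ← R2 + 68/81·R3.
Reading off the reduced rows gives x_1 = 3, x_2 = 3, x_3 = 6.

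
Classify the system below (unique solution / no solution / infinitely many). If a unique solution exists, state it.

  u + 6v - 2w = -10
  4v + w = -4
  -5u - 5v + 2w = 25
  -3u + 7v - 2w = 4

no solution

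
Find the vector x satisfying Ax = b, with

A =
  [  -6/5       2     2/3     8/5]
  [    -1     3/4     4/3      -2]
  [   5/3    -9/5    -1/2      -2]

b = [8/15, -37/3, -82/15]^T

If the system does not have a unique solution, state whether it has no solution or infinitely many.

infinitely many solutions

Row-reduce:
R1 ← R1 / (-6/5).
R2 ← R2 + 1·R1.
R3 ← R3 − 5/3·R1.
R2 ← R2 / (-11/12).
R1 ← R1 + 5/3·R2.
R3 ← R3 − 44/45·R2.
R3 ← R3 / (113/90).
R1 ← R1 + 65/33·R3.
R2 ← R2 + 28/33·R3.
Rank is 3 with 4 unknowns, leaving x_4 free.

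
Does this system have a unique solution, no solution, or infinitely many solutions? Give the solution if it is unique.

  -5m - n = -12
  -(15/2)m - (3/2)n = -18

Row-reduce:
R1 ← R1 / (-5).
R2 ← R2 + 15/2·R1.
Rank is 1 with 2 unknowns, leaving n free.

infinitely many solutions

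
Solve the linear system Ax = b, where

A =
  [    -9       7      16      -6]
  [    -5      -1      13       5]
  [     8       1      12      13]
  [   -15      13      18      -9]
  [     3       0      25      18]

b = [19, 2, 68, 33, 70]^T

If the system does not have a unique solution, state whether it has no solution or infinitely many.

Row-reduce the augmented matrix:
R1 ← R1 / (-9).
R2 ← R2 + 5·R1.
R3 ← R3 − 8·R1.
R4 ← R4 + 15·R1.
R5 ← R5 − 3·R1.
R2 ← R2 / (-44/9).
R1 ← R1 + 7/9·R2.
R3 ← R3 − 65/9·R2.
R4 ← R4 − 4/3·R2.
R5 ← R5 − 7/3·R2.
R3 ← R3 / (1421/44).
R1 ← R1 + 107/44·R3.
R2 ← R2 + 37/44·R3.
R4 ← R4 + 83/11·R3.
R5 ← R5 − 1421/44·R3.
R4 ← R4 / (11283/1421).
R1 ← R1 − 1201/1421·R4.
R2 ← R2 + 1683/1421·R4.
R3 ← R3 − 879/1421·R4.
R5 reduces to 0 = 0, so the extra equation is consistent.
Reading off the reduced rows gives x_1 = 3, x_2 = 6, x_3 = 1, x_4 = 2.

x_1 = 3, x_2 = 6, x_3 = 1, x_4 = 2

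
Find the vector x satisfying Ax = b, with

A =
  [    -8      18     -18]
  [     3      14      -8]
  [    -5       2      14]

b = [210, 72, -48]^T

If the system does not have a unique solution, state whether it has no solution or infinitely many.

Row-reduce the augmented matrix:
R1 ← R1 / (-8).
R2 ← R2 − 3·R1.
R3 ← R3 + 5·R1.
R2 ← R2 / (83/4).
R1 ← R1 + 9/4·R2.
R3 ← R3 + 37/4·R2.
R3 ← R3 / (1550/83).
R1 ← R1 − 54/83·R3.
R2 ← R2 + 59/83·R3.
Reading off the reduced rows gives x_1 = -6, x_2 = 3, x_3 = -6.

x_1 = -6, x_2 = 3, x_3 = -6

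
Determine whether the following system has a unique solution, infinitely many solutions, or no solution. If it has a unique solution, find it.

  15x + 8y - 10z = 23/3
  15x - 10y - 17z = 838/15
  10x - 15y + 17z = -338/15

Row-reduce the augmented matrix:
R1 ← R1 / (15).
R2 ← R2 − 15·R1.
R3 ← R3 − 10·R1.
R2 ← R2 / (-18).
R1 ← R1 − 8/15·R2.
R3 ← R3 + 61/3·R2.
R3 ← R3 / (1705/54).
R1 ← R1 + 118/135·R3.
R2 ← R2 − 7/18·R3.
Reading off the reduced rows gives x = -1/3, y = -5/3, z = -13/5.

x = -1/3, y = -5/3, z = -13/5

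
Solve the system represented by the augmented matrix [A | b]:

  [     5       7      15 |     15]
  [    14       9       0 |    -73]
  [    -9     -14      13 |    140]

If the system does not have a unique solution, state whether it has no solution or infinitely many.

Row-reduce the augmented matrix:
R1 ← R1 / (5).
R2 ← R2 − 14·R1.
R3 ← R3 + 9·R1.
R2 ← R2 / (-53/5).
R1 ← R1 − 7/5·R2.
R3 ← R3 + 7/5·R2.
R3 ← R3 / (2414/53).
R1 ← R1 + 135/53·R3.
R2 ← R2 − 210/53·R3.
Reading off the reduced rows gives x_1 = -2, x_2 = -5, x_3 = 4.

x_1 = -2, x_2 = -5, x_3 = 4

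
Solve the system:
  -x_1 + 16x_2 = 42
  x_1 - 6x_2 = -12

Row-reduce the augmented matrix:
R1 ← R1 / (-1).
R2 ← R2 − 1·R1.
R2 ← R2 / (10).
R1 ← R1 + 16·R2.
Reading off the reduced rows gives x_1 = 6, x_2 = 3.

x_1 = 6, x_2 = 3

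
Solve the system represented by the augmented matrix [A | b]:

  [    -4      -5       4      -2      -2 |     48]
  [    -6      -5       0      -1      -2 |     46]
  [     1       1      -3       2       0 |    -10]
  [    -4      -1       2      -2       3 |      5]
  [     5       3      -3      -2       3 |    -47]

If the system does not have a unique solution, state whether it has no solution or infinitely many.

x_1 = -2, x_2 = -6, x_3 = 2, x_4 = 2, x_5 = -3

Row-reduce the augmented matrix:
R1 ← R1 / (-4).
R2 ← R2 + 6·R1.
R3 ← R3 − 1·R1.
R4 ← R4 + 4·R1.
R5 ← R5 − 5·R1.
R2 ← R2 / (5/2).
R1 ← R1 − 5/4·R2.
R3 ← R3 + 1/4·R2.
R4 ← R4 − 4·R2.
R5 ← R5 + 13/4·R2.
R3 ← R3 / (-13/5).
R1 ← R1 − 2·R3.
R2 ← R2 + 12/5·R3.
R4 ← R4 − 38/5·R3.
R5 ← R5 + 29/5·R3.
R4 ← R4 / (23/13).
R1 ← R1 − 21/26·R4.
R2 ← R2 + 10/13·R4.
R3 ← R3 + 17/26·R4.
R5 ← R5 + 74/13·R4.
R5 ← R5 / (227/23).
R1 ← R1 + 61/46·R5.
R2 ← R2 − 40/23·R5.
R3 ← R3 − 45/46·R5.
R4 ← R4 − 29/23·R5.
Reading off the reduced rows gives x_1 = -2, x_2 = -6, x_3 = 2, x_4 = 2, x_5 = -3.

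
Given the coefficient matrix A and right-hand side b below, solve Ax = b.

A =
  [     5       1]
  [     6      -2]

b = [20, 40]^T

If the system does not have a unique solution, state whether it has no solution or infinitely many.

x_1 = 5, x_2 = -5

Row-reduce the augmented matrix:
R1 ← R1 / (5).
R2 ← R2 − 6·R1.
R2 ← R2 / (-16/5).
R1 ← R1 − 1/5·R2.
Reading off the reduced rows gives x_1 = 5, x_2 = -5.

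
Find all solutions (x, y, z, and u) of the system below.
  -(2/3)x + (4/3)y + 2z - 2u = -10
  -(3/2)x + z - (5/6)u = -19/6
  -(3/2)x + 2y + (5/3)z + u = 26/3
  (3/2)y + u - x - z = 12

Row-reduce the augmented matrix:
R1 ← R1 / (-2/3).
R2 ← R2 + 3/2·R1.
R3 ← R3 + 3/2·R1.
R4 ← R4 + 1·R1.
R2 ← R2 / (-3).
R1 ← R1 + 2·R2.
R3 ← R3 + 1·R2.
R4 ← R4 + 1/2·R2.
R3 ← R3 / (-5/3).
R1 ← R1 + 2/3·R3.
R2 ← R2 − 7/6·R3.
R4 ← R4 + 41/12·R3.
R4 ← R4 / (-1937/360).
R1 ← R1 + 52/45·R4.
R2 ← R2 − 319/180·R4.
R3 ← R3 + 77/30·R4.
Reading off the reduced rows gives x = -2, y = 2, z = -2, u = 5.

x = -2, y = 2, z = -2, u = 5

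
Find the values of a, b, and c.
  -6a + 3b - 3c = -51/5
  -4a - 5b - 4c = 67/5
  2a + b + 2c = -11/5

a = 0, b = -3, c = 2/5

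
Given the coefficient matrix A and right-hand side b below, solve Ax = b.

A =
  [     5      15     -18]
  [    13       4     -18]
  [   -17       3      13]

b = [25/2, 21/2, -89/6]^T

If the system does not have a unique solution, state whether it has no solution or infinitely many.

x_1 = 5/2, x_2 = 2, x_3 = 5/3

Row-reduce the augmented matrix:
R1 ← R1 / (5).
R2 ← R2 − 13·R1.
R3 ← R3 + 17·R1.
R2 ← R2 / (-35).
R1 ← R1 − 3·R2.
R3 ← R3 − 54·R2.
R3 ← R3 / (-659/175).
R1 ← R1 + 198/175·R3.
R2 ← R2 + 144/175·R3.
Reading off the reduced rows gives x_1 = 5/2, x_2 = 2, x_3 = 5/3.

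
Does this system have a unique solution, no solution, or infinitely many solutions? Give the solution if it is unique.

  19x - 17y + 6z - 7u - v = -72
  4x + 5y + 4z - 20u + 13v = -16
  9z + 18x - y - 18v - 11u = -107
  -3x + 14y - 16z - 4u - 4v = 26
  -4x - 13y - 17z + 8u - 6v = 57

Row-reduce the augmented matrix:
R1 ← R1 / (19).
R2 ← R2 − 4·R1.
R3 ← R3 − 18·R1.
R4 ← R4 + 3·R1.
R5 ← R5 + 4·R1.
R2 ← R2 / (163/19).
R1 ← R1 + 17/19·R2.
R3 ← R3 − 287/19·R2.
R4 ← R4 − 215/19·R2.
R5 ← R5 + 315/19·R2.
R3 ← R3 / (-245/163).
R1 ← R1 − 98/163·R3.
R2 ← R2 − 52/163·R3.
R4 ← R4 + 3042/163·R3.
R5 ← R5 + 1703/163·R3.
R4 ← R4 / (-16241/49).
R1 ← R1 − 9·R4.
R2 ← R2 − 188/49·R4.
R3 ← R3 + 921/49·R4.
R5 ← R5 + 11057/49·R4.
R5 ← R5 / (-2155318/81205).
R1 ← R1 + 145738/81205·R5.
R2 ← R2 + 119543/81205·R5.
R3 ← R3 + 27637/81205·R5.
R4 ← R4 + 117344/81205·R5.
Reading off the reduced rows gives x = -4, y = -1, z = -2, u = 0, v = 1.

x = -4, y = -1, z = -2, u = 0, v = 1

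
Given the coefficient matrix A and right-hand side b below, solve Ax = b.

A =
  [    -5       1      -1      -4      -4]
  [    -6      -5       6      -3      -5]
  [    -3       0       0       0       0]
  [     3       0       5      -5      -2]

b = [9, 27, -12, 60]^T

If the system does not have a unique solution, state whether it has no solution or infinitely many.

Row-reduce:
R1 ← R1 / (-5).
R2 ← R2 + 6·R1.
R3 ← R3 + 3·R1.
R4 ← R4 − 3·R1.
R2 ← R2 / (-31/5).
R1 ← R1 + 1/5·R2.
R3 ← R3 + 3/5·R2.
R4 ← R4 − 3/5·R2.
R3 ← R3 / (-3/31).
R1 ← R1 + 1/31·R3.
R2 ← R2 + 36/31·R3.
R4 ← R4 − 158/31·R3.
R4 ← R4 / (110).
R2 ← R2 + 27·R4.
R3 ← R3 + 23·R4.
Rank is 4 with 5 unknowns, leaving x_5 free.

infinitely many solutions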